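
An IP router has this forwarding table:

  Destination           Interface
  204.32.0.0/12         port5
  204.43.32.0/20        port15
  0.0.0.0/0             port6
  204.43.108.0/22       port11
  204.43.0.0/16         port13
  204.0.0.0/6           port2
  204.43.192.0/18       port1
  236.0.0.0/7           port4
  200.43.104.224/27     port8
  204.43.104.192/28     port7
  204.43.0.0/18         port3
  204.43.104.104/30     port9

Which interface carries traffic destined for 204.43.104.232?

Routes whose prefix contains 204.43.104.232:
  0.0.0.0/0 (default, matches everything) -> port6
  204.0.0.0/6 (204.0.0.0 - 207.255.255.255) -> port2
  204.32.0.0/12 (204.32.0.0 - 204.47.255.255) -> port5
  204.43.0.0/16 (204.43.0.0 - 204.43.255.255) -> port13
More-specific entries that do NOT match:
  204.43.104.104/30 (204.43.104.104 - 204.43.104.107) does not contain 204.43.104.232
  204.43.104.192/28 (204.43.104.192 - 204.43.104.207) does not contain 204.43.104.232
  200.43.104.224/27 (200.43.104.224 - 200.43.104.255) does not contain 204.43.104.232
  204.43.108.0/22 (204.43.108.0 - 204.43.111.255) does not contain 204.43.104.232
  204.43.32.0/20 (204.43.32.0 - 204.43.47.255) does not contain 204.43.104.232
  204.43.192.0/18 (204.43.192.0 - 204.43.255.255) does not contain 204.43.104.232
  204.43.0.0/18 (204.43.0.0 - 204.43.63.255) does not contain 204.43.104.232
Longest matching prefix is /16 -> interface port13.

port13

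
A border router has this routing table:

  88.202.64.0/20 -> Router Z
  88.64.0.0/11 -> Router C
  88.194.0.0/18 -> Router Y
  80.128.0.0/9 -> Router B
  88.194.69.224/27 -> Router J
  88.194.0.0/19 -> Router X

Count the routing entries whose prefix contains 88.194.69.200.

No listed prefix contains 88.194.69.200.
Total matching entries: 0.

0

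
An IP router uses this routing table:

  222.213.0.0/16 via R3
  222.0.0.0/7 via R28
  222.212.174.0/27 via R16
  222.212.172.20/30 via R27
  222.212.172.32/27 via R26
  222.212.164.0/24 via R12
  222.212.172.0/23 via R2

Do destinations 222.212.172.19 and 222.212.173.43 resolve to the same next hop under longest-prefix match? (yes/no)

222.212.172.19: longest match 222.212.172.0/23 -> R2
222.212.173.43: longest match 222.212.172.0/23 -> R2

yes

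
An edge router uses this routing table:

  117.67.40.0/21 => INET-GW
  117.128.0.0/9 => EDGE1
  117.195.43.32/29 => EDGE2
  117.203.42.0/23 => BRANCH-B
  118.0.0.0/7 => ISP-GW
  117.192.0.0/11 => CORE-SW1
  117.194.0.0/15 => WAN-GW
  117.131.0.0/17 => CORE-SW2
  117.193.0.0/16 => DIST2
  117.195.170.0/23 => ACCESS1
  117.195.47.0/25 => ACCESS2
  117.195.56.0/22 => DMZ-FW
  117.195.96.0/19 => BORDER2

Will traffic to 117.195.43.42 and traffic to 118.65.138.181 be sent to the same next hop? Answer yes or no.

no

117.195.43.42: longest match 117.194.0.0/15 -> WAN-GW
118.65.138.181: longest match 118.0.0.0/7 -> ISP-GW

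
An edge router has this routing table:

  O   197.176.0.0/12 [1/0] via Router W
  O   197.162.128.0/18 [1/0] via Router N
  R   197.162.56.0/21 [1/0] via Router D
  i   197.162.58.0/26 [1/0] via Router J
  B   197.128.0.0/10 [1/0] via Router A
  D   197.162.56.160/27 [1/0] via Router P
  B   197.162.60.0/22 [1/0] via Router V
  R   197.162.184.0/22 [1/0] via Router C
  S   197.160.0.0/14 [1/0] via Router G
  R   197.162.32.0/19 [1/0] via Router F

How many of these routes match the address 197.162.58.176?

Prefixes containing 197.162.58.176:
  197.128.0.0/10 (197.128.0.0 - 197.191.255.255)
  197.160.0.0/14 (197.160.0.0 - 197.163.255.255)
  197.162.32.0/19 (197.162.32.0 - 197.162.63.255)
  197.162.56.0/21 (197.162.56.0 - 197.162.63.255)
Total matching entries: 4.

4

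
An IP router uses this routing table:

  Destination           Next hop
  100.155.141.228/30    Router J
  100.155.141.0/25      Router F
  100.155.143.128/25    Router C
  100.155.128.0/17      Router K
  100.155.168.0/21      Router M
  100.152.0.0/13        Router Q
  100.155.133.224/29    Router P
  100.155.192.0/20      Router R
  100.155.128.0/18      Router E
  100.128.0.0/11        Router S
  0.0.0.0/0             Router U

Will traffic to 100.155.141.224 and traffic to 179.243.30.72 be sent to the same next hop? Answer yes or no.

no

100.155.141.224: longest match 100.155.128.0/18 -> Router E
179.243.30.72: longest match 0.0.0.0/0 -> Router U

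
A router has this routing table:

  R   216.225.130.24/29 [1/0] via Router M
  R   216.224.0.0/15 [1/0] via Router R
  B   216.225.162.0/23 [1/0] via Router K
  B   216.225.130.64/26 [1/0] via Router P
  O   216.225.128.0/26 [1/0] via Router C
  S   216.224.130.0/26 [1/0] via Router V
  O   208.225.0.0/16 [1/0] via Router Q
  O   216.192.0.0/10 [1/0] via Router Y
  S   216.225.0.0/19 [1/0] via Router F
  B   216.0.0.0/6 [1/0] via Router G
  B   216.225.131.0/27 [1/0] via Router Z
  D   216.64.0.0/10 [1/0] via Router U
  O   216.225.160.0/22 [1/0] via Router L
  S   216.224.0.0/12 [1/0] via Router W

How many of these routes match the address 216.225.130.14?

Prefixes containing 216.225.130.14:
  216.0.0.0/6 (216.0.0.0 - 219.255.255.255)
  216.192.0.0/10 (216.192.0.0 - 216.255.255.255)
  216.224.0.0/12 (216.224.0.0 - 216.239.255.255)
  216.224.0.0/15 (216.224.0.0 - 216.225.255.255)
Total matching entries: 4.

4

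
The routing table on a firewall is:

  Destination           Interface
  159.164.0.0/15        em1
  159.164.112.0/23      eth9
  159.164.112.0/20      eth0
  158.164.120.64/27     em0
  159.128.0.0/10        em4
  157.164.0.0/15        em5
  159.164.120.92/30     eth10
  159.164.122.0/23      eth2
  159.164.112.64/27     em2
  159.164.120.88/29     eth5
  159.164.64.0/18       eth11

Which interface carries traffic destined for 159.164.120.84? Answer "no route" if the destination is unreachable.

eth0

Routes whose prefix contains 159.164.120.84:
  159.128.0.0/10 (159.128.0.0 - 159.191.255.255) -> em4
  159.164.0.0/15 (159.164.0.0 - 159.165.255.255) -> em1
  159.164.64.0/18 (159.164.64.0 - 159.164.127.255) -> eth11
  159.164.112.0/20 (159.164.112.0 - 159.164.127.255) -> eth0
More-specific entries that do NOT match:
  159.164.120.92/30 (159.164.120.92 - 159.164.120.95) does not contain 159.164.120.84
  159.164.120.88/29 (159.164.120.88 - 159.164.120.95) does not contain 159.164.120.84
  158.164.120.64/27 (158.164.120.64 - 158.164.120.95) does not contain 159.164.120.84
  159.164.112.64/27 (159.164.112.64 - 159.164.112.95) does not contain 159.164.120.84
  159.164.112.0/23 (159.164.112.0 - 159.164.113.255) does not contain 159.164.120.84
  159.164.122.0/23 (159.164.122.0 - 159.164.123.255) does not contain 159.164.120.84
Longest matching prefix is /20 -> interface eth0.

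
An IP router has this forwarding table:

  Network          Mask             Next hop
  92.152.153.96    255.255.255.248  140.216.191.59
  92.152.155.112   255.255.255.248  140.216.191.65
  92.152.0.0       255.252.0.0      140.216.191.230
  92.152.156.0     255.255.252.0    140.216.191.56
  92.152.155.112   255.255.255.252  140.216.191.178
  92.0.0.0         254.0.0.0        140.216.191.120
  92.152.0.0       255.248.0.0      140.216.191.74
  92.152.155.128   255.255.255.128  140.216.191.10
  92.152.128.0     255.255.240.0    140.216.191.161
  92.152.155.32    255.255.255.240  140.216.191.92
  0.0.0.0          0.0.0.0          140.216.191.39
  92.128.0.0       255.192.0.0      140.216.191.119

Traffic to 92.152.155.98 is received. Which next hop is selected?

Routes whose prefix contains 92.152.155.98:
  0.0.0.0/0 (default, matches everything) -> 140.216.191.39
  92.0.0.0/7 (92.0.0.0 - 93.255.255.255) -> 140.216.191.120
  92.128.0.0/10 (92.128.0.0 - 92.191.255.255) -> 140.216.191.119
  92.152.0.0/13 (92.152.0.0 - 92.159.255.255) -> 140.216.191.74
  92.152.0.0/14 (92.152.0.0 - 92.155.255.255) -> 140.216.191.230
More-specific entries that do NOT match:
  92.152.155.112/30 (92.152.155.112 - 92.152.155.115) does not contain 92.152.155.98
  92.152.153.96/29 (92.152.153.96 - 92.152.153.103) does not contain 92.152.155.98
  92.152.155.112/29 (92.152.155.112 - 92.152.155.119) does not contain 92.152.155.98
  92.152.155.32/28 (92.152.155.32 - 92.152.155.47) does not contain 92.152.155.98
  92.152.155.128/25 (92.152.155.128 - 92.152.155.255) does not contain 92.152.155.98
  92.152.156.0/22 (92.152.156.0 - 92.152.159.255) does not contain 92.152.155.98
  92.152.128.0/20 (92.152.128.0 - 92.152.143.255) does not contain 92.152.155.98
Longest matching prefix is /14 -> next hop 140.216.191.230.

140.216.191.230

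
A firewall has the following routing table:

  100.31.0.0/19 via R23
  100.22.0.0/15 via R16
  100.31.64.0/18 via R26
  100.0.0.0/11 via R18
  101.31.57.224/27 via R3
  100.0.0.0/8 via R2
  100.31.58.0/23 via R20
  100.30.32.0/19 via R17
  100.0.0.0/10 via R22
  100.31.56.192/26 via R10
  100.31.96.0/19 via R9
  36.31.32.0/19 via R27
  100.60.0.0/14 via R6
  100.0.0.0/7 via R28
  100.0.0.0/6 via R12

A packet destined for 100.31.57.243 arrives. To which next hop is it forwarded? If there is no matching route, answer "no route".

R18

Routes whose prefix contains 100.31.57.243:
  100.0.0.0/6 (100.0.0.0 - 103.255.255.255) -> R12
  100.0.0.0/7 (100.0.0.0 - 101.255.255.255) -> R28
  100.0.0.0/8 (100.0.0.0 - 100.255.255.255) -> R2
  100.0.0.0/10 (100.0.0.0 - 100.63.255.255) -> R22
  100.0.0.0/11 (100.0.0.0 - 100.31.255.255) -> R18
More-specific entries that do NOT match:
  101.31.57.224/27 (101.31.57.224 - 101.31.57.255) does not contain 100.31.57.243
  100.31.56.192/26 (100.31.56.192 - 100.31.56.255) does not contain 100.31.57.243
  100.31.58.0/23 (100.31.58.0 - 100.31.59.255) does not contain 100.31.57.243
  100.31.0.0/19 (100.31.0.0 - 100.31.31.255) does not contain 100.31.57.243
  100.30.32.0/19 (100.30.32.0 - 100.30.63.255) does not contain 100.31.57.243
  100.31.96.0/19 (100.31.96.0 - 100.31.127.255) does not contain 100.31.57.243
  36.31.32.0/19 (36.31.32.0 - 36.31.63.255) does not contain 100.31.57.243
  100.31.64.0/18 (100.31.64.0 - 100.31.127.255) does not contain 100.31.57.243
  100.22.0.0/15 (100.22.0.0 - 100.23.255.255) does not contain 100.31.57.243
  100.60.0.0/14 (100.60.0.0 - 100.63.255.255) does not contain 100.31.57.243
Longest matching prefix is /11 -> next hop R18.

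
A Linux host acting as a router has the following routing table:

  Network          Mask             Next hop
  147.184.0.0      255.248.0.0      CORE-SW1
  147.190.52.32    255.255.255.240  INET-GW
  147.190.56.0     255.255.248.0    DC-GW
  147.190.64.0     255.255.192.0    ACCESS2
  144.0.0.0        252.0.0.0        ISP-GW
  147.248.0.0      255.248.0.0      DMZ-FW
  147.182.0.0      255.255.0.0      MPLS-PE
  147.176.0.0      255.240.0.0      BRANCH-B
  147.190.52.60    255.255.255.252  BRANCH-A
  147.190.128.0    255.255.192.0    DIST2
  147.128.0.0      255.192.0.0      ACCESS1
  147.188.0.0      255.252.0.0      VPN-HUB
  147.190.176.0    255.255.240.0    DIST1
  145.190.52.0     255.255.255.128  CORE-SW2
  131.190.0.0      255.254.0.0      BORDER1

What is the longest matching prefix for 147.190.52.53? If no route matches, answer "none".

Entries matching 147.190.52.53:
  144.0.0.0/6 (144.0.0.0 - 147.255.255.255)
  147.128.0.0/10 (147.128.0.0 - 147.191.255.255)
  147.176.0.0/12 (147.176.0.0 - 147.191.255.255)
  147.184.0.0/13 (147.184.0.0 - 147.191.255.255)
  147.188.0.0/14 (147.188.0.0 - 147.191.255.255)
Most specific is 147.188.0.0/14.

147.188.0.0/14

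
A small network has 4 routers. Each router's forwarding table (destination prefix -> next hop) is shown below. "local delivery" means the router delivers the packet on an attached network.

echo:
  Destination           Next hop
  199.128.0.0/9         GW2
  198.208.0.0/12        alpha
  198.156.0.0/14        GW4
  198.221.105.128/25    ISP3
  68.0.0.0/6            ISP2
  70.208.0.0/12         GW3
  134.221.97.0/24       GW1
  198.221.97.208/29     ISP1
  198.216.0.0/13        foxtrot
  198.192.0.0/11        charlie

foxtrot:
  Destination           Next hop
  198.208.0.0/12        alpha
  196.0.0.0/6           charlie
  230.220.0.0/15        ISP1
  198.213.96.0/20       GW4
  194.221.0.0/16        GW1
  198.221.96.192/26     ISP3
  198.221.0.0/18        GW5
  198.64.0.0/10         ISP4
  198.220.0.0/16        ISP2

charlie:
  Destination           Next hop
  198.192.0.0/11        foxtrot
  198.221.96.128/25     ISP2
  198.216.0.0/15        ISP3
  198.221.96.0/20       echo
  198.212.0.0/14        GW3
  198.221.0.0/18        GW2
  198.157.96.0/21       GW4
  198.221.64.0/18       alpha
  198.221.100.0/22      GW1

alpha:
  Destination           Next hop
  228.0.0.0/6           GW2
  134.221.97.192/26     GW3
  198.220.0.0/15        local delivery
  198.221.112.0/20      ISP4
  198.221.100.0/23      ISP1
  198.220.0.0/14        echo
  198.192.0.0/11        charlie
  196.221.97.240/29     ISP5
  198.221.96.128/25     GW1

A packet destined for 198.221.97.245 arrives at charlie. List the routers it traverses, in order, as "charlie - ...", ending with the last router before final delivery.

At charlie: longest match for 198.221.97.245 is 198.221.96.0/20 -> echo
At echo: longest match for 198.221.97.245 is 198.216.0.0/13 -> foxtrot
At foxtrot: longest match for 198.221.97.245 is 198.208.0.0/12 -> alpha
At alpha: longest match for 198.221.97.245 is 198.220.0.0/15 -> local delivery

charlie - echo - foxtrot - alpha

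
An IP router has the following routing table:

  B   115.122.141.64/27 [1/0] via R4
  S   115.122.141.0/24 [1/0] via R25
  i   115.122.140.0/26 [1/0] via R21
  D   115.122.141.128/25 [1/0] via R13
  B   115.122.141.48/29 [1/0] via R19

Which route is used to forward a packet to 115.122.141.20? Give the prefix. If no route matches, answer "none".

115.122.141.0/24

Entries matching 115.122.141.20:
  115.122.141.0/24 (115.122.141.0 - 115.122.141.255)
Most specific is 115.122.141.0/24.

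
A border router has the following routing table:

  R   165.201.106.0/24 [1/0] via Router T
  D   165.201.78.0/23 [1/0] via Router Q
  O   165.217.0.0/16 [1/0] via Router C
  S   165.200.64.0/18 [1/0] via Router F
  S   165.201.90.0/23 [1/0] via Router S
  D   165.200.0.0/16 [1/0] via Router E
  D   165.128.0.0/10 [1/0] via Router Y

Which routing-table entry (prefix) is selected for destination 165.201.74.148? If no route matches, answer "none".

165.201.74.148 is outside every listed prefix and there is no default route.

none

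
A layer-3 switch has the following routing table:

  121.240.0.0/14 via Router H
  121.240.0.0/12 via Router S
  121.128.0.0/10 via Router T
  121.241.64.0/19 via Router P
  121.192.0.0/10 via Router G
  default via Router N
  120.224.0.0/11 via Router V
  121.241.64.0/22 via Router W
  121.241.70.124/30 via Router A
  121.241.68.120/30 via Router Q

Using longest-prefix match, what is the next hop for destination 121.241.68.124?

Router P

Routes whose prefix contains 121.241.68.124:
  0.0.0.0/0 (default, matches everything) -> Router N
  121.192.0.0/10 (121.192.0.0 - 121.255.255.255) -> Router G
  121.240.0.0/12 (121.240.0.0 - 121.255.255.255) -> Router S
  121.240.0.0/14 (121.240.0.0 - 121.243.255.255) -> Router H
  121.241.64.0/19 (121.241.64.0 - 121.241.95.255) -> Router P
More-specific entries that do NOT match:
  121.241.70.124/30 (121.241.70.124 - 121.241.70.127) does not contain 121.241.68.124
  121.241.68.120/30 (121.241.68.120 - 121.241.68.123) does not contain 121.241.68.124
  121.241.64.0/22 (121.241.64.0 - 121.241.67.255) does not contain 121.241.68.124
Longest matching prefix is /19 -> next hop Router P.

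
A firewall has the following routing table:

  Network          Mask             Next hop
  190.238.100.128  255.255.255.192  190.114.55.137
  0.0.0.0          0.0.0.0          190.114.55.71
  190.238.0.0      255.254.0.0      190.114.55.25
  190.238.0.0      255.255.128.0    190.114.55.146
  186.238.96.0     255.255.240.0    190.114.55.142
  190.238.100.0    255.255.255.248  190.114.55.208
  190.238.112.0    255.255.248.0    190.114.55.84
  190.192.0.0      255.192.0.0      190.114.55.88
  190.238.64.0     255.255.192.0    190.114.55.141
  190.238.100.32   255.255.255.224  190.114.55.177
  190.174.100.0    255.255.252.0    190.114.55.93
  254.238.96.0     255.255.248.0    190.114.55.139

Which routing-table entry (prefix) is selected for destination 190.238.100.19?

190.238.64.0/18

Entries matching 190.238.100.19:
  0.0.0.0/0 (default, matches everything)
  190.192.0.0/10 (190.192.0.0 - 190.255.255.255)
  190.238.0.0/15 (190.238.0.0 - 190.239.255.255)
  190.238.0.0/17 (190.238.0.0 - 190.238.127.255)
  190.238.64.0/18 (190.238.64.0 - 190.238.127.255)
Most specific is 190.238.64.0/18.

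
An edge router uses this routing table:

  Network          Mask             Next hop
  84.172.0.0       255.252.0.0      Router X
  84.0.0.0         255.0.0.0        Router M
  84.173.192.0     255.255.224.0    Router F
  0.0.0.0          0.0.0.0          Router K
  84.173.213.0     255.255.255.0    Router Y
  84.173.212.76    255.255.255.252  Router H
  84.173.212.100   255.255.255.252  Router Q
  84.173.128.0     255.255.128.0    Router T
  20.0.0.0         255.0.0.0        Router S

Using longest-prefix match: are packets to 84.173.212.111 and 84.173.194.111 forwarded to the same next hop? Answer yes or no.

yes

84.173.212.111: longest match 84.173.192.0/19 -> Router F
84.173.194.111: longest match 84.173.192.0/19 -> Router F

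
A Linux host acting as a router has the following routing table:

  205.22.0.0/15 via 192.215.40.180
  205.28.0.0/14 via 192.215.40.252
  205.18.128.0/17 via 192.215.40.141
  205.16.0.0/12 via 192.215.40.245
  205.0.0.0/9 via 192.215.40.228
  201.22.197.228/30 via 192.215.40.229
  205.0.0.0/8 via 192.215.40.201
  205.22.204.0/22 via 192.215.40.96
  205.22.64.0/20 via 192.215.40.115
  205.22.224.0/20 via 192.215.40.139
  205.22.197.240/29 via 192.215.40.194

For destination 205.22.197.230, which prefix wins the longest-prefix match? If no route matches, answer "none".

205.22.0.0/15

Entries matching 205.22.197.230:
  205.0.0.0/8 (205.0.0.0 - 205.255.255.255)
  205.0.0.0/9 (205.0.0.0 - 205.127.255.255)
  205.16.0.0/12 (205.16.0.0 - 205.31.255.255)
  205.22.0.0/15 (205.22.0.0 - 205.23.255.255)
Most specific is 205.22.0.0/15.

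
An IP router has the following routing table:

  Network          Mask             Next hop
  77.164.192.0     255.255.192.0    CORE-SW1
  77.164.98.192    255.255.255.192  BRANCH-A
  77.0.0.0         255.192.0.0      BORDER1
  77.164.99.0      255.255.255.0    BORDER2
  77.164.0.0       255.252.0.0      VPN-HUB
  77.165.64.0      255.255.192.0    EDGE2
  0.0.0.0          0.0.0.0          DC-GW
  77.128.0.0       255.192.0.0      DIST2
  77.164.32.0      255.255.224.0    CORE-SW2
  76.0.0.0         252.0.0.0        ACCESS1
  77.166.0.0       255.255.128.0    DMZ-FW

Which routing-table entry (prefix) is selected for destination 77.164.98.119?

Entries matching 77.164.98.119:
  0.0.0.0/0 (default, matches everything)
  76.0.0.0/6 (76.0.0.0 - 79.255.255.255)
  77.128.0.0/10 (77.128.0.0 - 77.191.255.255)
  77.164.0.0/14 (77.164.0.0 - 77.167.255.255)
Most specific is 77.164.0.0/14.

77.164.0.0/14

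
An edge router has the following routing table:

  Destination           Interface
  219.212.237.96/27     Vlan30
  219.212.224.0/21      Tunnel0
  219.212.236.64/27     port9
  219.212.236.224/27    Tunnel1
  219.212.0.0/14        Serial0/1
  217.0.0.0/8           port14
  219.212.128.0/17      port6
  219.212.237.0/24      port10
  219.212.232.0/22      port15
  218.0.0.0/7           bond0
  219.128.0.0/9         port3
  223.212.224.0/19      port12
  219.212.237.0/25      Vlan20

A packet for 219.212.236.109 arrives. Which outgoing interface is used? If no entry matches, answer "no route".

Routes whose prefix contains 219.212.236.109:
  218.0.0.0/7 (218.0.0.0 - 219.255.255.255) -> bond0
  219.128.0.0/9 (219.128.0.0 - 219.255.255.255) -> port3
  219.212.0.0/14 (219.212.0.0 - 219.215.255.255) -> Serial0/1
  219.212.128.0/17 (219.212.128.0 - 219.212.255.255) -> port6
More-specific entries that do NOT match:
  219.212.237.96/27 (219.212.237.96 - 219.212.237.127) does not contain 219.212.236.109
  219.212.236.64/27 (219.212.236.64 - 219.212.236.95) does not contain 219.212.236.109
  219.212.236.224/27 (219.212.236.224 - 219.212.236.255) does not contain 219.212.236.109
  219.212.237.0/25 (219.212.237.0 - 219.212.237.127) does not contain 219.212.236.109
  219.212.237.0/24 (219.212.237.0 - 219.212.237.255) does not contain 219.212.236.109
  219.212.232.0/22 (219.212.232.0 - 219.212.235.255) does not contain 219.212.236.109
  219.212.224.0/21 (219.212.224.0 - 219.212.231.255) does not contain 219.212.236.109
  223.212.224.0/19 (223.212.224.0 - 223.212.255.255) does not contain 219.212.236.109
Longest matching prefix is /17 -> interface port6.

port6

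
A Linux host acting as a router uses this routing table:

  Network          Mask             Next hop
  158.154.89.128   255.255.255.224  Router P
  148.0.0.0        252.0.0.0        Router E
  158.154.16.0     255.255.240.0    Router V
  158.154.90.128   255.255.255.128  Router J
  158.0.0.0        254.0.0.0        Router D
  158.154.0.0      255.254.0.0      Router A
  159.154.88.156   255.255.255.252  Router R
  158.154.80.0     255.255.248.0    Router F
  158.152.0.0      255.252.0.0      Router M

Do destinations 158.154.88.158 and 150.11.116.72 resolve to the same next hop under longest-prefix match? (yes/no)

no

158.154.88.158: longest match 158.154.0.0/15 -> Router A
150.11.116.72: longest match 148.0.0.0/6 -> Router E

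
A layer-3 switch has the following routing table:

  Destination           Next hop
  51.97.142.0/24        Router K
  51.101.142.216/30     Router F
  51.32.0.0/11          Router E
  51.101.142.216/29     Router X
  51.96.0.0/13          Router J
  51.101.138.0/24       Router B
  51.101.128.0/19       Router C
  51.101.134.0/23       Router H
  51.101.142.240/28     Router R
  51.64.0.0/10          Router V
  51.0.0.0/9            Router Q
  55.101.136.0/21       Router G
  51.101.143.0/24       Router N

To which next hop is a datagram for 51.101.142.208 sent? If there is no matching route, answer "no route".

Routes whose prefix contains 51.101.142.208:
  51.0.0.0/9 (51.0.0.0 - 51.127.255.255) -> Router Q
  51.64.0.0/10 (51.64.0.0 - 51.127.255.255) -> Router V
  51.96.0.0/13 (51.96.0.0 - 51.103.255.255) -> Router J
  51.101.128.0/19 (51.101.128.0 - 51.101.159.255) -> Router C
More-specific entries that do NOT match:
  51.101.142.216/30 (51.101.142.216 - 51.101.142.219) does not contain 51.101.142.208
  51.101.142.216/29 (51.101.142.216 - 51.101.142.223) does not contain 51.101.142.208
  51.101.142.240/28 (51.101.142.240 - 51.101.142.255) does not contain 51.101.142.208
  51.97.142.0/24 (51.97.142.0 - 51.97.142.255) does not contain 51.101.142.208
  51.101.138.0/24 (51.101.138.0 - 51.101.138.255) does not contain 51.101.142.208
  51.101.143.0/24 (51.101.143.0 - 51.101.143.255) does not contain 51.101.142.208
  51.101.134.0/23 (51.101.134.0 - 51.101.135.255) does not contain 51.101.142.208
  55.101.136.0/21 (55.101.136.0 - 55.101.143.255) does not contain 51.101.142.208
Longest matching prefix is /19 -> next hop Router C.

Router C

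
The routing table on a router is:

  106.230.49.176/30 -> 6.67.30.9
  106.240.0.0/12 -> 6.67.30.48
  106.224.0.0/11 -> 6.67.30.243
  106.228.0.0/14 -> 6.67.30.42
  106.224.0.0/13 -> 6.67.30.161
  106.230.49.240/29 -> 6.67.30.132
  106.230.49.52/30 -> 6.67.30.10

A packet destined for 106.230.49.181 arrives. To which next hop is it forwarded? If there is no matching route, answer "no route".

6.67.30.42

Routes whose prefix contains 106.230.49.181:
  106.224.0.0/11 (106.224.0.0 - 106.255.255.255) -> 6.67.30.243
  106.224.0.0/13 (106.224.0.0 - 106.231.255.255) -> 6.67.30.161
  106.228.0.0/14 (106.228.0.0 - 106.231.255.255) -> 6.67.30.42
More-specific entries that do NOT match:
  106.230.49.176/30 (106.230.49.176 - 106.230.49.179) does not contain 106.230.49.181
  106.230.49.52/30 (106.230.49.52 - 106.230.49.55) does not contain 106.230.49.181
  106.230.49.240/29 (106.230.49.240 - 106.230.49.247) does not contain 106.230.49.181
Longest matching prefix is /14 -> next hop 6.67.30.42.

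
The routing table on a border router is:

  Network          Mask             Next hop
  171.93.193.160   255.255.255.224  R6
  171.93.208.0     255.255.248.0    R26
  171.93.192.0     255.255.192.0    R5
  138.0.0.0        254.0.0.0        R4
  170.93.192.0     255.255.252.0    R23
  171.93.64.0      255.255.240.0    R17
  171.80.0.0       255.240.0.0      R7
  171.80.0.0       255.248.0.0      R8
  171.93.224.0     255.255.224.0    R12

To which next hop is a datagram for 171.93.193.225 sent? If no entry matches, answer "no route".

R5

Routes whose prefix contains 171.93.193.225:
  171.80.0.0/12 (171.80.0.0 - 171.95.255.255) -> R7
  171.93.192.0/18 (171.93.192.0 - 171.93.255.255) -> R5
More-specific entries that do NOT match:
  171.93.193.160/27 (171.93.193.160 - 171.93.193.191) does not contain 171.93.193.225
  170.93.192.0/22 (170.93.192.0 - 170.93.195.255) does not contain 171.93.193.225
  171.93.208.0/21 (171.93.208.0 - 171.93.215.255) does not contain 171.93.193.225
  171.93.64.0/20 (171.93.64.0 - 171.93.79.255) does not contain 171.93.193.225
  171.93.224.0/19 (171.93.224.0 - 171.93.255.255) does not contain 171.93.193.225
Longest matching prefix is /18 -> next hop R5.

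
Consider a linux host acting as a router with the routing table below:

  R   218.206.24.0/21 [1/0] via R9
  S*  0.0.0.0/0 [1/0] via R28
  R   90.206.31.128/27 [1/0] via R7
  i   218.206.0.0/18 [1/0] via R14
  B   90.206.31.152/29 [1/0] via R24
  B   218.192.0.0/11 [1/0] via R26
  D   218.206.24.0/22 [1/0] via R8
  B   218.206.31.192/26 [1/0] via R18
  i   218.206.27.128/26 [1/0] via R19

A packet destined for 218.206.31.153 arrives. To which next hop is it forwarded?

Routes whose prefix contains 218.206.31.153:
  0.0.0.0/0 (default, matches everything) -> R28
  218.192.0.0/11 (218.192.0.0 - 218.223.255.255) -> R26
  218.206.0.0/18 (218.206.0.0 - 218.206.63.255) -> R14
  218.206.24.0/21 (218.206.24.0 - 218.206.31.255) -> R9
More-specific entries that do NOT match:
  90.206.31.152/29 (90.206.31.152 - 90.206.31.159) does not contain 218.206.31.153
  90.206.31.128/27 (90.206.31.128 - 90.206.31.159) does not contain 218.206.31.153
  218.206.31.192/26 (218.206.31.192 - 218.206.31.255) does not contain 218.206.31.153
  218.206.27.128/26 (218.206.27.128 - 218.206.27.191) does not contain 218.206.31.153
  218.206.24.0/22 (218.206.24.0 - 218.206.27.255) does not contain 218.206.31.153
Longest matching prefix is /21 -> next hop R9.

R9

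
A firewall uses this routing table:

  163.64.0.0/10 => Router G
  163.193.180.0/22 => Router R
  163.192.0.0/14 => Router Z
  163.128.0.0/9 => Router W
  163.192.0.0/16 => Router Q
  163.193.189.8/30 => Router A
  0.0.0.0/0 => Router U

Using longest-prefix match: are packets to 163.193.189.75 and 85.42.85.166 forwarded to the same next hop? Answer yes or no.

no

163.193.189.75: longest match 163.192.0.0/14 -> Router Z
85.42.85.166: longest match 0.0.0.0/0 -> Router U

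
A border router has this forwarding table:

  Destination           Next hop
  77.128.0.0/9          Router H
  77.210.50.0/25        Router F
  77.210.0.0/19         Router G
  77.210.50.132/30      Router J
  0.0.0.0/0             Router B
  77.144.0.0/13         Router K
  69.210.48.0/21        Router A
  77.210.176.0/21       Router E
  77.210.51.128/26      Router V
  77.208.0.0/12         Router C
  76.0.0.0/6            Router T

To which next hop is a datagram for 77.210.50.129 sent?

Router C

Routes whose prefix contains 77.210.50.129:
  0.0.0.0/0 (default, matches everything) -> Router B
  76.0.0.0/6 (76.0.0.0 - 79.255.255.255) -> Router T
  77.128.0.0/9 (77.128.0.0 - 77.255.255.255) -> Router H
  77.208.0.0/12 (77.208.0.0 - 77.223.255.255) -> Router C
More-specific entries that do NOT match:
  77.210.50.132/30 (77.210.50.132 - 77.210.50.135) does not contain 77.210.50.129
  77.210.51.128/26 (77.210.51.128 - 77.210.51.191) does not contain 77.210.50.129
  77.210.50.0/25 (77.210.50.0 - 77.210.50.127) does not contain 77.210.50.129
  69.210.48.0/21 (69.210.48.0 - 69.210.55.255) does not contain 77.210.50.129
  77.210.176.0/21 (77.210.176.0 - 77.210.183.255) does not contain 77.210.50.129
  77.210.0.0/19 (77.210.0.0 - 77.210.31.255) does not contain 77.210.50.129
  77.144.0.0/13 (77.144.0.0 - 77.151.255.255) does not contain 77.210.50.129
Longest matching prefix is /12 -> next hop Router C.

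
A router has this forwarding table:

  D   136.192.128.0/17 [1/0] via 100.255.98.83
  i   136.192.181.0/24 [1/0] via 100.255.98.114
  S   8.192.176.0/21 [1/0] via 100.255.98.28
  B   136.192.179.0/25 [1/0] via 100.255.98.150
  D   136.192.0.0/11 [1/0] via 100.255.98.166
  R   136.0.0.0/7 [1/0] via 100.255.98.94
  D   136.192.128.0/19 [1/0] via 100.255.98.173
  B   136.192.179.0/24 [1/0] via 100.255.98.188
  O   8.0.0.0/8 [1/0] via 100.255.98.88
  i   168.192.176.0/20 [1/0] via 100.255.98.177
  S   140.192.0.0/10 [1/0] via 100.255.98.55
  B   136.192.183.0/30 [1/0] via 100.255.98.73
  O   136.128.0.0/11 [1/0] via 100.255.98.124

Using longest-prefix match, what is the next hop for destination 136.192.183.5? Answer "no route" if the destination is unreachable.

100.255.98.83

Routes whose prefix contains 136.192.183.5:
  136.0.0.0/7 (136.0.0.0 - 137.255.255.255) -> 100.255.98.94
  136.192.0.0/11 (136.192.0.0 - 136.223.255.255) -> 100.255.98.166
  136.192.128.0/17 (136.192.128.0 - 136.192.255.255) -> 100.255.98.83
More-specific entries that do NOT match:
  136.192.183.0/30 (136.192.183.0 - 136.192.183.3) does not contain 136.192.183.5
  136.192.179.0/25 (136.192.179.0 - 136.192.179.127) does not contain 136.192.183.5
  136.192.181.0/24 (136.192.181.0 - 136.192.181.255) does not contain 136.192.183.5
  136.192.179.0/24 (136.192.179.0 - 136.192.179.255) does not contain 136.192.183.5
  8.192.176.0/21 (8.192.176.0 - 8.192.183.255) does not contain 136.192.183.5
  168.192.176.0/20 (168.192.176.0 - 168.192.191.255) does not contain 136.192.183.5
  136.192.128.0/19 (136.192.128.0 - 136.192.159.255) does not contain 136.192.183.5
Longest matching prefix is /17 -> next hop 100.255.98.83.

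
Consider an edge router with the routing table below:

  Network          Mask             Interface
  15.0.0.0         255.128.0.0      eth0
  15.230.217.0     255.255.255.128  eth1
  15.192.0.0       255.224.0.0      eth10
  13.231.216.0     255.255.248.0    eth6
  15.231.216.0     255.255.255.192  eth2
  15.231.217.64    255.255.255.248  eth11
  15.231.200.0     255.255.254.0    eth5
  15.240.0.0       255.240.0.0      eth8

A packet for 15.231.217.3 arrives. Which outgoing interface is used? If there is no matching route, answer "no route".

no route

No entry's prefix contains 15.231.217.3; there is no default route.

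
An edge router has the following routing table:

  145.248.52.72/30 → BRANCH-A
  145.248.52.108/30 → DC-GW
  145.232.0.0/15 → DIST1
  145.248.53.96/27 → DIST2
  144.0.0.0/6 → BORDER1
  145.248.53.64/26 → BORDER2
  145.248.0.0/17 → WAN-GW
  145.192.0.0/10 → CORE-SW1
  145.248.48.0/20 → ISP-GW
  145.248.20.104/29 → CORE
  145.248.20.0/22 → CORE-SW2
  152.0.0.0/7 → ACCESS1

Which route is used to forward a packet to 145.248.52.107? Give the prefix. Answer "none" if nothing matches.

145.248.48.0/20

Entries matching 145.248.52.107:
  144.0.0.0/6 (144.0.0.0 - 147.255.255.255)
  145.192.0.0/10 (145.192.0.0 - 145.255.255.255)
  145.248.0.0/17 (145.248.0.0 - 145.248.127.255)
  145.248.48.0/20 (145.248.48.0 - 145.248.63.255)
Most specific is 145.248.48.0/20.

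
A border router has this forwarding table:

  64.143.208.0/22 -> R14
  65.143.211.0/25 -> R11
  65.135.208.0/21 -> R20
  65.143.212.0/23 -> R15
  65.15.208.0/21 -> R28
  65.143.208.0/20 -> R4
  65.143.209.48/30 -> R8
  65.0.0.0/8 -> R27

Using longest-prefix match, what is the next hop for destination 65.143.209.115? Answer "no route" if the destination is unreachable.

Routes whose prefix contains 65.143.209.115:
  65.0.0.0/8 (65.0.0.0 - 65.255.255.255) -> R27
  65.143.208.0/20 (65.143.208.0 - 65.143.223.255) -> R4
More-specific entries that do NOT match:
  65.143.209.48/30 (65.143.209.48 - 65.143.209.51) does not contain 65.143.209.115
  65.143.211.0/25 (65.143.211.0 - 65.143.211.127) does not contain 65.143.209.115
  65.143.212.0/23 (65.143.212.0 - 65.143.213.255) does not contain 65.143.209.115
  64.143.208.0/22 (64.143.208.0 - 64.143.211.255) does not contain 65.143.209.115
  65.135.208.0/21 (65.135.208.0 - 65.135.215.255) does not contain 65.143.209.115
  65.15.208.0/21 (65.15.208.0 - 65.15.215.255) does not contain 65.143.209.115
Longest matching prefix is /20 -> next hop R4.

R4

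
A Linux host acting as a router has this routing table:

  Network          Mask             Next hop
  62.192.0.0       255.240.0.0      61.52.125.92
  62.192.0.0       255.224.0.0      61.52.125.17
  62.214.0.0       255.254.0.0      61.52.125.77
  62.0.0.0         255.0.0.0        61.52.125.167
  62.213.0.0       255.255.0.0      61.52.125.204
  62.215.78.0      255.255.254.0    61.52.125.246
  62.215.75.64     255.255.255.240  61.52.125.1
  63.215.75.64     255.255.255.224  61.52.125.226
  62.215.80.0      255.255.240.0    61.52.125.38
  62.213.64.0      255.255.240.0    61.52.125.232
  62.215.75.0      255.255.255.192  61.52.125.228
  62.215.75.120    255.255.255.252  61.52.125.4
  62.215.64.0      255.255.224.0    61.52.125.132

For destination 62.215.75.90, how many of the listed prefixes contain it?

Prefixes containing 62.215.75.90:
  62.0.0.0/8 (62.0.0.0 - 62.255.255.255)
  62.192.0.0/11 (62.192.0.0 - 62.223.255.255)
  62.214.0.0/15 (62.214.0.0 - 62.215.255.255)
  62.215.64.0/19 (62.215.64.0 - 62.215.95.255)
Total matching entries: 4.

4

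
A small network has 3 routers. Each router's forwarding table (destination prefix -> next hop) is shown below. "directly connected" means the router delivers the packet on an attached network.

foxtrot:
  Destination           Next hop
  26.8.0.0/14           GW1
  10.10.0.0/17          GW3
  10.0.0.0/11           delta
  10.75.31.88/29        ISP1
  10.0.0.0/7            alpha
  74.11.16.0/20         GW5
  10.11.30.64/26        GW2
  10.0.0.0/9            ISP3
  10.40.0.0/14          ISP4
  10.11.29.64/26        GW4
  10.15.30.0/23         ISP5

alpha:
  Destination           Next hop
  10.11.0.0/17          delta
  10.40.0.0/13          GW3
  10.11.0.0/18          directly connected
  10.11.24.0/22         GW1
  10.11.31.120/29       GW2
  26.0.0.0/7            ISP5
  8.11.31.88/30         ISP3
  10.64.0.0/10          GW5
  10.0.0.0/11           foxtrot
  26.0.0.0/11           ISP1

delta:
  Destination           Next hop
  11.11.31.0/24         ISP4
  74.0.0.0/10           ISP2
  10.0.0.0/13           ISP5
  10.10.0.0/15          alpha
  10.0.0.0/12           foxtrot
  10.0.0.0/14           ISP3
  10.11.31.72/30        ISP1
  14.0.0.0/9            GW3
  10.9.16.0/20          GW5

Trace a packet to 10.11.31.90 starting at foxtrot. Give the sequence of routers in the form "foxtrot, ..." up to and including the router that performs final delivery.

foxtrot, delta, alpha

At foxtrot: longest match for 10.11.31.90 is 10.0.0.0/11 -> delta
At delta: longest match for 10.11.31.90 is 10.10.0.0/15 -> alpha
At alpha: longest match for 10.11.31.90 is 10.11.0.0/18 -> directly connected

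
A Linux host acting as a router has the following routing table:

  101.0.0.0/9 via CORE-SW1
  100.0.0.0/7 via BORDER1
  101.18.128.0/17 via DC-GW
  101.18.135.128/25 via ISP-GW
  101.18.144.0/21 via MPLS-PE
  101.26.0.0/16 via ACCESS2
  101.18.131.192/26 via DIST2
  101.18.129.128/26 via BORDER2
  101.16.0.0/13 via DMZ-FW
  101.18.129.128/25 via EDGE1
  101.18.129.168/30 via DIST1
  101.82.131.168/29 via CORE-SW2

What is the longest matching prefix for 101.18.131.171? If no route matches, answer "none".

101.18.128.0/17

Entries matching 101.18.131.171:
  100.0.0.0/7 (100.0.0.0 - 101.255.255.255)
  101.0.0.0/9 (101.0.0.0 - 101.127.255.255)
  101.16.0.0/13 (101.16.0.0 - 101.23.255.255)
  101.18.128.0/17 (101.18.128.0 - 101.18.255.255)
Most specific is 101.18.128.0/17.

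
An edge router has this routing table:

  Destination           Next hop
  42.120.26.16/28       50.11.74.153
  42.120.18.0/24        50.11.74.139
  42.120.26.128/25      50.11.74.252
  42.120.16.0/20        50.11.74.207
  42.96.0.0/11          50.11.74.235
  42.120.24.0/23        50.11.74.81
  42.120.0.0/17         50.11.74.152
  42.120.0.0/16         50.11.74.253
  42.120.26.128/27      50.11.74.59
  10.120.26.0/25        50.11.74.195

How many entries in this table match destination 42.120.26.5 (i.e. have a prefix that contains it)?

Prefixes containing 42.120.26.5:
  42.96.0.0/11 (42.96.0.0 - 42.127.255.255)
  42.120.0.0/16 (42.120.0.0 - 42.120.255.255)
  42.120.0.0/17 (42.120.0.0 - 42.120.127.255)
  42.120.16.0/20 (42.120.16.0 - 42.120.31.255)
Total matching entries: 4.

4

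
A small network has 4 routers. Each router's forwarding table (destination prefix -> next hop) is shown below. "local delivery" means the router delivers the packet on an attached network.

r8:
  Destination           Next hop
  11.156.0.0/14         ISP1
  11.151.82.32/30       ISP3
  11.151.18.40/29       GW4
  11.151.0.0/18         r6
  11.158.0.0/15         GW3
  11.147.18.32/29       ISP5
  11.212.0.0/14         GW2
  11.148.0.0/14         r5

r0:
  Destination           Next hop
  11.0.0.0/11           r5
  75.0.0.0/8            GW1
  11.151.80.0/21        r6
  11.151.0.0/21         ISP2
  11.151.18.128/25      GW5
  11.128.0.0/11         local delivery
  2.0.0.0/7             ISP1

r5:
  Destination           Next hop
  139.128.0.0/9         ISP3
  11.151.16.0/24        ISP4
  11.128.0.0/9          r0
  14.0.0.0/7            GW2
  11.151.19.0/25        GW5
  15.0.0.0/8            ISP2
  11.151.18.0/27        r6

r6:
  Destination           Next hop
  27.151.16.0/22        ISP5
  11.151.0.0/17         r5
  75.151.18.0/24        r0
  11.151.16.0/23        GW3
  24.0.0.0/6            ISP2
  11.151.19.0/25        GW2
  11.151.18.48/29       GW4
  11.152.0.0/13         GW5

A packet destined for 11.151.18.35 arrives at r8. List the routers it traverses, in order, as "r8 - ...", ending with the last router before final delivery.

At r8: longest match for 11.151.18.35 is 11.151.0.0/18 -> r6
At r6: longest match for 11.151.18.35 is 11.151.0.0/17 -> r5
At r5: longest match for 11.151.18.35 is 11.128.0.0/9 -> r0
At r0: longest match for 11.151.18.35 is 11.128.0.0/11 -> local delivery

r8 - r6 - r5 - r0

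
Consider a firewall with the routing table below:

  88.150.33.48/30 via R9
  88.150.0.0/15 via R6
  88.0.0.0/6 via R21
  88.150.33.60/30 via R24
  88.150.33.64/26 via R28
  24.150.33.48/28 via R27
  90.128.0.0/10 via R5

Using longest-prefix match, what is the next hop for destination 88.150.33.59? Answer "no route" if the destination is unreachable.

Routes whose prefix contains 88.150.33.59:
  88.0.0.0/6 (88.0.0.0 - 91.255.255.255) -> R21
  88.150.0.0/15 (88.150.0.0 - 88.151.255.255) -> R6
More-specific entries that do NOT match:
  88.150.33.48/30 (88.150.33.48 - 88.150.33.51) does not contain 88.150.33.59
  88.150.33.60/30 (88.150.33.60 - 88.150.33.63) does not contain 88.150.33.59
  24.150.33.48/28 (24.150.33.48 - 24.150.33.63) does not contain 88.150.33.59
  88.150.33.64/26 (88.150.33.64 - 88.150.33.127) does not contain 88.150.33.59
Longest matching prefix is /15 -> next hop R6.

R6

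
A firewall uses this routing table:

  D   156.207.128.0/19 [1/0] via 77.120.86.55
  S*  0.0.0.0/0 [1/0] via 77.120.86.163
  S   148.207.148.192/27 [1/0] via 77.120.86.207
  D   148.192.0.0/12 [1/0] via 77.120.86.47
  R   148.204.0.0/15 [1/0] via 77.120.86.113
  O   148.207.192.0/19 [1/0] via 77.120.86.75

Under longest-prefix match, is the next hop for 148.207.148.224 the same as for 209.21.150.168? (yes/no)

no

148.207.148.224: longest match 148.192.0.0/12 -> 77.120.86.47
209.21.150.168: longest match 0.0.0.0/0 -> 77.120.86.163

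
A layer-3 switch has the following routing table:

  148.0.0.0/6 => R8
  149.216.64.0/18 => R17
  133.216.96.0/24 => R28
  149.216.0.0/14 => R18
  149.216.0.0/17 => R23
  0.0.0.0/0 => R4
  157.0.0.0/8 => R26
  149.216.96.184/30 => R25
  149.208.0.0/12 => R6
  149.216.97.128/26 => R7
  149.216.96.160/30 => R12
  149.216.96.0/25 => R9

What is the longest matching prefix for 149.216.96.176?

149.216.64.0/18

Entries matching 149.216.96.176:
  0.0.0.0/0 (default, matches everything)
  148.0.0.0/6 (148.0.0.0 - 151.255.255.255)
  149.208.0.0/12 (149.208.0.0 - 149.223.255.255)
  149.216.0.0/14 (149.216.0.0 - 149.219.255.255)
  149.216.0.0/17 (149.216.0.0 - 149.216.127.255)
  149.216.64.0/18 (149.216.64.0 - 149.216.127.255)
Most specific is 149.216.64.0/18.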